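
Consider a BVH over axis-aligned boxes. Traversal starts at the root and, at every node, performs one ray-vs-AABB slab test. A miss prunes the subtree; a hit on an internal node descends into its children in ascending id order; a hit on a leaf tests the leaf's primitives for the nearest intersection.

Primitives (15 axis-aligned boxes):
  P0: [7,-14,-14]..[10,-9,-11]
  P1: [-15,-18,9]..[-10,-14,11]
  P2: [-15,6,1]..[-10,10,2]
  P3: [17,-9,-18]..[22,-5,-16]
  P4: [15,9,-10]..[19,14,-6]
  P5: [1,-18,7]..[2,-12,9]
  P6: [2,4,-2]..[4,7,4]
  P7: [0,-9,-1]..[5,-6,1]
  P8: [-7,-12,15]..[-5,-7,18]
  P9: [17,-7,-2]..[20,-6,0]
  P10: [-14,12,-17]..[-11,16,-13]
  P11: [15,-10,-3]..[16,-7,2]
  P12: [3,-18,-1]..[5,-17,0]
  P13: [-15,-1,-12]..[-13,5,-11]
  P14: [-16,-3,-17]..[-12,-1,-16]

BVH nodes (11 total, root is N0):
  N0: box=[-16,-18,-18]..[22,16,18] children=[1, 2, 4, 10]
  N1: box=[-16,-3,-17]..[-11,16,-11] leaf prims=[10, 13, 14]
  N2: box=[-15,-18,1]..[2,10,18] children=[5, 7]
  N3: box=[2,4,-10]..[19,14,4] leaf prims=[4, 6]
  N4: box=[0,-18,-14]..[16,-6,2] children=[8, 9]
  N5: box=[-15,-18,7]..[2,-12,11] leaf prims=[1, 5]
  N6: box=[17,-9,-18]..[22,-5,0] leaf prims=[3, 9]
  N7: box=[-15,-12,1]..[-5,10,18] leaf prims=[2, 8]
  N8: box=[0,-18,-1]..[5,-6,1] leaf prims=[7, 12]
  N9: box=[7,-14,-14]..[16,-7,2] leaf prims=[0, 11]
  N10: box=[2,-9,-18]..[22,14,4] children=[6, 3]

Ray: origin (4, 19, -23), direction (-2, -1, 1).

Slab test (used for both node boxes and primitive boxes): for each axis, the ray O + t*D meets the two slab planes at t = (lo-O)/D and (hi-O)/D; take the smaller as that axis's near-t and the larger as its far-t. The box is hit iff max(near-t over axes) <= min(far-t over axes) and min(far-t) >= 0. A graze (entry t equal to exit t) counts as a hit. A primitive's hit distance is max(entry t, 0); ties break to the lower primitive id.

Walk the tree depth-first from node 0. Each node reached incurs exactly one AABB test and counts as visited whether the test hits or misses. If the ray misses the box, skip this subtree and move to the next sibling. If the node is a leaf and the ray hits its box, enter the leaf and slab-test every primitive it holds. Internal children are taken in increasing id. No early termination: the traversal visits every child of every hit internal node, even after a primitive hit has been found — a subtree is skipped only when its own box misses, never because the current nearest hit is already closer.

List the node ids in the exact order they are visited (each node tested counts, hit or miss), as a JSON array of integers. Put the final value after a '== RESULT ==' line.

Trace the traversal:
N0 x:[-9,10] y:[3,37] z:[5,41] -> hit [5,10], descend [1, 2, 4, 10]
  N1 x:[15/2,10] y:[3,22] z:[6,12] -> hit [15/2,10] leaf, test {P10(miss), P13(miss), P14(miss)}
  N2 x:[1,19/2] y:[9,37] z:[24,41] -> miss, prune
  N4 x:[-6,2] y:[25,37] z:[9,25] -> miss, prune
  N10 x:[-9,1] y:[5,28] z:[5,27] -> miss, prune

order=[0, 1, 2, 4, 10]  |boxes|=5  |leaves|=1  hit=miss

== RESULT ==
[0, 1, 2, 4, 10]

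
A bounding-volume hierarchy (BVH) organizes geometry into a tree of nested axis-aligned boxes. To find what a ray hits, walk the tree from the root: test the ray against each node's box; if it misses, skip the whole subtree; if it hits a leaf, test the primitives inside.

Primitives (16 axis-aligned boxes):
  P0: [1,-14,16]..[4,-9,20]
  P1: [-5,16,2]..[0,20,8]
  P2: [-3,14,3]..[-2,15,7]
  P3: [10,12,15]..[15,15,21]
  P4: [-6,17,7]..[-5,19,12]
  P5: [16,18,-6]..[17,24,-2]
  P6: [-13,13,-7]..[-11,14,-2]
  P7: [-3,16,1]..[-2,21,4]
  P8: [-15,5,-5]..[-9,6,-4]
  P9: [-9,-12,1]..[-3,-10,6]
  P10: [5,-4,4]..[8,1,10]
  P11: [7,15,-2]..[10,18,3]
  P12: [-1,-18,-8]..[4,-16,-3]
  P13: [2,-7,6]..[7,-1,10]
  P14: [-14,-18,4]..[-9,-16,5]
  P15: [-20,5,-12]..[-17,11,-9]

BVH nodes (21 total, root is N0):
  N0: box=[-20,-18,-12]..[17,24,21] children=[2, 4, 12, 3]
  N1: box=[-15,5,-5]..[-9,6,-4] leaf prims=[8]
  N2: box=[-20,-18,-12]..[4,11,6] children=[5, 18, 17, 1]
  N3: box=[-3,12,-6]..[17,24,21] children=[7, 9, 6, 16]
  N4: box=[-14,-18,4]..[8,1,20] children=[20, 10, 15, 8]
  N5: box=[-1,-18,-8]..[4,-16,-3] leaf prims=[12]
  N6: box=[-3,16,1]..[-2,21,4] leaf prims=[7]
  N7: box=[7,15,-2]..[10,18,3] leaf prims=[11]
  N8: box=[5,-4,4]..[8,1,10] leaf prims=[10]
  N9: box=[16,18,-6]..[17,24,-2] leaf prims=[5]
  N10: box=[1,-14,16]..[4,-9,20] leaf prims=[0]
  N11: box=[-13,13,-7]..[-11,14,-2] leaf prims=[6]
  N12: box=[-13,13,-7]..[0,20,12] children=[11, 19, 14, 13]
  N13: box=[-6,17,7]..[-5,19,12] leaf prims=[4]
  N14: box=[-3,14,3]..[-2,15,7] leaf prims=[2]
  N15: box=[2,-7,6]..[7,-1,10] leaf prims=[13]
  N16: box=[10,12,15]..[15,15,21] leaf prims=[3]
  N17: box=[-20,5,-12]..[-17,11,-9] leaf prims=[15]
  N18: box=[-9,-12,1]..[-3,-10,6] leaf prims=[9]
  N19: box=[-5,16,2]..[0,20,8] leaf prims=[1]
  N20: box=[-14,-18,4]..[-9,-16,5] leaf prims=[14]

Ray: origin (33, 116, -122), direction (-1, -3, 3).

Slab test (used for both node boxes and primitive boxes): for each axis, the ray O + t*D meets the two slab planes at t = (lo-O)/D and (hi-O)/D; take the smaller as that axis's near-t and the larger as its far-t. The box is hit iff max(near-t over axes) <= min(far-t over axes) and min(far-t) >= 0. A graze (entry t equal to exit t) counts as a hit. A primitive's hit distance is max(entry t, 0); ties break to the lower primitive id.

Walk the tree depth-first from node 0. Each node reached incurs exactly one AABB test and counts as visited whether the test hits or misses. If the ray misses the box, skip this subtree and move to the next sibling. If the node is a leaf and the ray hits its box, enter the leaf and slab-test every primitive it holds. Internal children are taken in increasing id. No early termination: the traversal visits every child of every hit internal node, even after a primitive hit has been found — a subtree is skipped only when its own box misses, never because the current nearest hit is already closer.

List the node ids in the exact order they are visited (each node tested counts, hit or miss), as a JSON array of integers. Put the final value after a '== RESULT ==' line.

Trace the traversal:
N0 x:[16,53] y:[92/3,134/3] z:[110/3,143/3] -> hit [110/3,134/3], descend [2, 3, 4, 12]
  N2 x:[29,53] y:[35,134/3] z:[110/3,128/3] -> hit [110/3,128/3], descend [1, 5, 17, 18]
    N1 x:[42,48] y:[110/3,37] z:[39,118/3] -> miss, prune
    N5 x:[29,34] y:[44,134/3] z:[38,119/3] -> miss, prune
    N17 x:[50,53] y:[35,37] z:[110/3,113/3] -> miss, prune
    N18 x:[36,42] y:[42,128/3] z:[41,128/3] -> hit [42,42] leaf, test {P9@t=42}
  N3 x:[16,36] y:[92/3,104/3] z:[116/3,143/3] -> miss, prune
  N4 x:[25,47] y:[115/3,134/3] z:[42,142/3] -> hit [42,134/3], descend [8, 10, 15, 20]
    N8 x:[25,28] y:[115/3,40] z:[42,44] -> miss, prune
    N10 x:[29,32] y:[125/3,130/3] z:[46,142/3] -> miss, prune
    N15 x:[26,31] y:[39,41] z:[128/3,44] -> miss, prune
    N20 x:[42,47] y:[44,134/3] z:[42,127/3] -> miss, prune
  N12 x:[33,46] y:[32,103/3] z:[115/3,134/3] -> miss, prune

Summary -> nodes [0, 2, 1, 5, 17, 18, 3, 4, 8, 10, 15, 20, 12]; box-tests=13; leaf-entries=1; first=P9

== RESULT ==
[0, 2, 1, 5, 17, 18, 3, 4, 8, 10, 15, 20, 12]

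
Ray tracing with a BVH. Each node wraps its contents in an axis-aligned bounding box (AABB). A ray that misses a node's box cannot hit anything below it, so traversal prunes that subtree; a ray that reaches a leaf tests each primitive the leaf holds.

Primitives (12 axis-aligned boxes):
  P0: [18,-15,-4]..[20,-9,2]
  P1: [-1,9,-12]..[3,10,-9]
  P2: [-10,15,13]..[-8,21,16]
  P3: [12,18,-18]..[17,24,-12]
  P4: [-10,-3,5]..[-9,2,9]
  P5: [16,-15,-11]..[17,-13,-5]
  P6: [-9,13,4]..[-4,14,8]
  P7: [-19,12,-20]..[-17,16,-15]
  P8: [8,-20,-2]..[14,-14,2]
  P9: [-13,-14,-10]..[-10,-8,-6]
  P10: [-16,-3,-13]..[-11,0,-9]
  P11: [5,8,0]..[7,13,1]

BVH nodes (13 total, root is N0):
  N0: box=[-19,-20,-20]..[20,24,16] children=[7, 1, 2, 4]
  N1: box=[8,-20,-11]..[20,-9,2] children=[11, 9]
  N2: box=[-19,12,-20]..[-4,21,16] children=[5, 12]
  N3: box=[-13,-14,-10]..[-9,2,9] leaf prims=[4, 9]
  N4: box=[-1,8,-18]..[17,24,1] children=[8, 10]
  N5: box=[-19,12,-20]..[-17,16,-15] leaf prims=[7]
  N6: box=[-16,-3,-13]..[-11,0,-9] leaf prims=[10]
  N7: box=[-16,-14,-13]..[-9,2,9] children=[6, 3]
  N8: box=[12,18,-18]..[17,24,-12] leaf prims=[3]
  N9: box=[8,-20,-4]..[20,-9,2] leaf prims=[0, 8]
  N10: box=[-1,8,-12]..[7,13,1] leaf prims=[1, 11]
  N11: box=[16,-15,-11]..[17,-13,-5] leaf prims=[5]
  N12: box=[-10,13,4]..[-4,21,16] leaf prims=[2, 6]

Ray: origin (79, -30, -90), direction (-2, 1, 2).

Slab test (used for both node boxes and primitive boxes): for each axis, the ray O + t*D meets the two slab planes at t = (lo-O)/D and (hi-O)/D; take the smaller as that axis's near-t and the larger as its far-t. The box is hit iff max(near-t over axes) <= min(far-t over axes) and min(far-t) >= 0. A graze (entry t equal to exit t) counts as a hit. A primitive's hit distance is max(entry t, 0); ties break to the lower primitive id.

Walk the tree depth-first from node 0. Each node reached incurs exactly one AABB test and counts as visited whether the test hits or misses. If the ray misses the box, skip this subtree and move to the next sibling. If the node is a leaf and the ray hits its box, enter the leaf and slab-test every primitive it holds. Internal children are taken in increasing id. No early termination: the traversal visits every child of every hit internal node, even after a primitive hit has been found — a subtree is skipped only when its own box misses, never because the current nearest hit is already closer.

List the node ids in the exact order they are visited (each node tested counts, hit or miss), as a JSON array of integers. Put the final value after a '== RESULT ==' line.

Walk:
N0 x:[59/2,49] y:[10,54] z:[35,53] -> hit [35,49], descend [1, 2, 4, 7]
  N1 x:[59/2,71/2] y:[10,21] z:[79/2,46] -> miss, prune
  N2 x:[83/2,49] y:[42,51] z:[35,53] -> hit [42,49], descend [5, 12]
    N5 x:[48,49] y:[42,46] z:[35,75/2] -> miss, prune
    N12 x:[83/2,89/2] y:[43,51] z:[47,53] -> miss, prune
  N4 x:[31,40] y:[38,54] z:[36,91/2] -> hit [38,40], descend [8, 10]
    N8 x:[31,67/2] y:[48,54] z:[36,39] -> miss, prune
    N10 x:[36,40] y:[38,43] z:[39,91/2] -> hit [39,40] leaf, test {P1@t=39, P11(miss)}
  N7 x:[44,95/2] y:[16,32] z:[77/2,99/2] -> miss, prune

order=[0, 1, 2, 5, 12, 4, 8, 10, 7]  |boxes|=9  |leaves|=1  hit=P1

== RESULT ==
[0, 1, 2, 5, 12, 4, 8, 10, 7]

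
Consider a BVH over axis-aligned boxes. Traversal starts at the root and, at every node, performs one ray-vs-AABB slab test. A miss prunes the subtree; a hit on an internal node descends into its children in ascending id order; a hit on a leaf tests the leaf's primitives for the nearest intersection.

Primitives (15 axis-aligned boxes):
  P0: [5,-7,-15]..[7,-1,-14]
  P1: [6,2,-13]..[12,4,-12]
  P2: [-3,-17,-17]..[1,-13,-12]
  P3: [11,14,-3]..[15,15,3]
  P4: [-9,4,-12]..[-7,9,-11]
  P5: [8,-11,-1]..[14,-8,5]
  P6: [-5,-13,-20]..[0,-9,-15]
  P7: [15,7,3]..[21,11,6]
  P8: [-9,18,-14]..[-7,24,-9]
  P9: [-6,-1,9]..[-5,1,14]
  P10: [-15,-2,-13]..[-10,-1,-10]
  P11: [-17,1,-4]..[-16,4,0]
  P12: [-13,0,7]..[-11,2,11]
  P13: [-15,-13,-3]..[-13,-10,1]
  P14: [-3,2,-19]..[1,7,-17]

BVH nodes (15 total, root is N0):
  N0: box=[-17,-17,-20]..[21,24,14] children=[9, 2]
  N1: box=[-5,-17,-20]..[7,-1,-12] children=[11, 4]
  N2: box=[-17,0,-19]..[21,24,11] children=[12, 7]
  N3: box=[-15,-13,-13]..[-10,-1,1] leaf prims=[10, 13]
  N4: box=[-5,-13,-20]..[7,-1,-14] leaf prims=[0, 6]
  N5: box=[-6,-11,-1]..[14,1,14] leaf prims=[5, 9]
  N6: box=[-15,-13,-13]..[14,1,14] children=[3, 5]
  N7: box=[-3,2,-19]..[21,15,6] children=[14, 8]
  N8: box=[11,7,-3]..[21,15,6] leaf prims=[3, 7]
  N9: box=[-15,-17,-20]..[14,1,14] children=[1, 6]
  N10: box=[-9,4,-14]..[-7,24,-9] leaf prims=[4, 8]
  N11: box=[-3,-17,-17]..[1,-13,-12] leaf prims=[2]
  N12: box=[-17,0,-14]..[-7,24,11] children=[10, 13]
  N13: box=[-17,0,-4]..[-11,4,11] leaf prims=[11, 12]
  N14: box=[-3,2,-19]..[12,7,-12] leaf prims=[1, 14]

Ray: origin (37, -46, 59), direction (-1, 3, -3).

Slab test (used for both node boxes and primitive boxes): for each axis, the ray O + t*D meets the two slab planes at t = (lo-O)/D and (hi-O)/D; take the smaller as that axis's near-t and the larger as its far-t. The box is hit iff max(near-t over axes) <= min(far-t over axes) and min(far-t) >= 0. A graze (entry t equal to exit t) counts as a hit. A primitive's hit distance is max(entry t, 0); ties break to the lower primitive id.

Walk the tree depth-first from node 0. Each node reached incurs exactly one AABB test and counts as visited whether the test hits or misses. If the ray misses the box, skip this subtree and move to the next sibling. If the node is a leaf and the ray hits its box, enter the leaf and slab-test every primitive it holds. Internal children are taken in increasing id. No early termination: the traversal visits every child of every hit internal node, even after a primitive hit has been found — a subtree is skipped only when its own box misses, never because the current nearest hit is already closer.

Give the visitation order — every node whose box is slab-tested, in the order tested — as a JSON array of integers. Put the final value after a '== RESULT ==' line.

Traverse from the root:
N0 x:[16,54] y:[29/3,70/3] z:[15,79/3] -> hit [16,70/3], descend [2, 9]
  N2 x:[16,54] y:[46/3,70/3] z:[16,26] -> hit [16,70/3], descend [7, 12]
    N7 x:[16,40] y:[16,61/3] z:[53/3,26] -> hit [53/3,61/3], descend [8, 14]
      N8 x:[16,26] y:[53/3,61/3] z:[53/3,62/3] -> hit [53/3,61/3] leaf, test {P3(miss), P7@t=53/3}
      N14 x:[25,40] y:[16,53/3] z:[71/3,26] -> miss, prune
    N12 x:[44,54] y:[46/3,70/3] z:[16,73/3] -> miss, prune
  N9 x:[23,52] y:[29/3,47/3] z:[15,79/3] -> miss, prune

Visited [0, 2, 7, 8, 14, 12, 9]. Tests: 7 box, 1 leaf. Nearest: P7.

== RESULT ==
[0, 2, 7, 8, 14, 12, 9]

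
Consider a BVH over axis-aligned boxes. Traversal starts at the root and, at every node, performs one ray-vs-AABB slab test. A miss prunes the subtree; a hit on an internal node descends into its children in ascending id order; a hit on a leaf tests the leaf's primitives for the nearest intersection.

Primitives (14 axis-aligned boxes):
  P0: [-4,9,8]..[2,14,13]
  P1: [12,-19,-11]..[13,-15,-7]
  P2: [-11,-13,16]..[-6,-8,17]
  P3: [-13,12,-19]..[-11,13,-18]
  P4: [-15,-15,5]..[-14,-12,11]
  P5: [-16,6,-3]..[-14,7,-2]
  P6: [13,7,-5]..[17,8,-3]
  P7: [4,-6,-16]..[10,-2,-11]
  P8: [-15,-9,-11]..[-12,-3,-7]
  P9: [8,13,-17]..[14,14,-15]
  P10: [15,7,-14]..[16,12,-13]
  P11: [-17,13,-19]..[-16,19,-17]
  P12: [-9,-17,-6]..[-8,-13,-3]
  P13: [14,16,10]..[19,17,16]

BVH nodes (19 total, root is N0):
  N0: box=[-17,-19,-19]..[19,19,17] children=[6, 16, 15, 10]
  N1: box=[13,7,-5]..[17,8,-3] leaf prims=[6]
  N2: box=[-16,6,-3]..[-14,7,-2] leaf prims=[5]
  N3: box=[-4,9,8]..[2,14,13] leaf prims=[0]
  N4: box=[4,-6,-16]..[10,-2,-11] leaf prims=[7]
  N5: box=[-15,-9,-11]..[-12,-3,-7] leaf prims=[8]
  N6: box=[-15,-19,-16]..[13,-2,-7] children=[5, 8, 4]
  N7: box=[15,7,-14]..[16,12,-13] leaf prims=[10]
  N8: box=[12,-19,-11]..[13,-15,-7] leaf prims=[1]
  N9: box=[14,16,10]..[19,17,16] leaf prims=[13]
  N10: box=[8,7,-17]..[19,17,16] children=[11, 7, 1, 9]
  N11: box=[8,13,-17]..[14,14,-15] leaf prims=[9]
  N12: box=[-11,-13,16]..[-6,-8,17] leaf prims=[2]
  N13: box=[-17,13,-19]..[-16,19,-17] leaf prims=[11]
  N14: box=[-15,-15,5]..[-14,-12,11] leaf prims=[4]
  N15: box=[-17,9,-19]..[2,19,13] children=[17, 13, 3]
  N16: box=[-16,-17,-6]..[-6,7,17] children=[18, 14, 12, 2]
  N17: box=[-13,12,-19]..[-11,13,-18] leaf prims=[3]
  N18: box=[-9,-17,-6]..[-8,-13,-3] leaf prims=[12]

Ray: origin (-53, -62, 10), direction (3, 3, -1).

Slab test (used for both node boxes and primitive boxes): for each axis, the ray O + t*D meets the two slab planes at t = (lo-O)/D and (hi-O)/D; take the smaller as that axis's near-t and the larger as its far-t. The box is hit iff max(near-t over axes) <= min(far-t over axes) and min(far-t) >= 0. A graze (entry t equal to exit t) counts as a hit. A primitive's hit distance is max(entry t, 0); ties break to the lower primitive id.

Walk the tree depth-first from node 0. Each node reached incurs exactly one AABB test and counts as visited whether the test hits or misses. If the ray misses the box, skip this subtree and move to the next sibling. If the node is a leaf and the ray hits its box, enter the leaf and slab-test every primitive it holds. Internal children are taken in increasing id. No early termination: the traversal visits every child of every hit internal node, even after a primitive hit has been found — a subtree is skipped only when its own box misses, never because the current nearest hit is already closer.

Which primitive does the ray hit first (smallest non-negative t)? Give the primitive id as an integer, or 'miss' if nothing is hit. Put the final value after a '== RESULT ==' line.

Trace the traversal:
N0 x:[12,24] y:[43/3,27] z:[-7,29] -> hit [43/3,24], descend [6, 10, 15, 16]
  N6 x:[38/3,22] y:[43/3,20] z:[17,26] -> hit [17,20], descend [4, 5, 8]
    N4 x:[19,21] y:[56/3,20] z:[21,26] -> miss, prune
    N5 x:[38/3,41/3] y:[53/3,59/3] z:[17,21] -> miss, prune
    N8 x:[65/3,22] y:[43/3,47/3] z:[17,21] -> miss, prune
  N10 x:[61/3,24] y:[23,79/3] z:[-6,27] -> hit [23,24], descend [1, 7, 9, 11]
    N1 x:[22,70/3] y:[23,70/3] z:[13,15] -> miss, prune
    N7 x:[68/3,23] y:[23,74/3] z:[23,24] -> hit [23,23] leaf, test {P10@t=23}
    N9 x:[67/3,24] y:[26,79/3] z:[-6,0] -> miss, prune
    N11 x:[61/3,67/3] y:[25,76/3] z:[25,27] -> miss, prune
  N15 x:[12,55/3] y:[71/3,27] z:[-3,29] -> miss, prune
  N16 x:[37/3,47/3] y:[15,23] z:[-7,16] -> hit [15,47/3], descend [2, 12, 14, 18]
    N2 x:[37/3,13] y:[68/3,23] z:[12,13] -> miss, prune
    N12 x:[14,47/3] y:[49/3,18] z:[-7,-6] -> miss, prune
    N14 x:[38/3,13] y:[47/3,50/3] z:[-1,5] -> miss, prune
    N18 x:[44/3,15] y:[15,49/3] z:[13,16] -> hit [15,15] leaf, test {P12@t=15}

Visited [0, 6, 4, 5, 8, 10, 1, 7, 9, 11, 15, 16, 2, 12, 14, 18]. Tests: 16 box, 2 leaf. Nearest: P12.

== RESULT ==
12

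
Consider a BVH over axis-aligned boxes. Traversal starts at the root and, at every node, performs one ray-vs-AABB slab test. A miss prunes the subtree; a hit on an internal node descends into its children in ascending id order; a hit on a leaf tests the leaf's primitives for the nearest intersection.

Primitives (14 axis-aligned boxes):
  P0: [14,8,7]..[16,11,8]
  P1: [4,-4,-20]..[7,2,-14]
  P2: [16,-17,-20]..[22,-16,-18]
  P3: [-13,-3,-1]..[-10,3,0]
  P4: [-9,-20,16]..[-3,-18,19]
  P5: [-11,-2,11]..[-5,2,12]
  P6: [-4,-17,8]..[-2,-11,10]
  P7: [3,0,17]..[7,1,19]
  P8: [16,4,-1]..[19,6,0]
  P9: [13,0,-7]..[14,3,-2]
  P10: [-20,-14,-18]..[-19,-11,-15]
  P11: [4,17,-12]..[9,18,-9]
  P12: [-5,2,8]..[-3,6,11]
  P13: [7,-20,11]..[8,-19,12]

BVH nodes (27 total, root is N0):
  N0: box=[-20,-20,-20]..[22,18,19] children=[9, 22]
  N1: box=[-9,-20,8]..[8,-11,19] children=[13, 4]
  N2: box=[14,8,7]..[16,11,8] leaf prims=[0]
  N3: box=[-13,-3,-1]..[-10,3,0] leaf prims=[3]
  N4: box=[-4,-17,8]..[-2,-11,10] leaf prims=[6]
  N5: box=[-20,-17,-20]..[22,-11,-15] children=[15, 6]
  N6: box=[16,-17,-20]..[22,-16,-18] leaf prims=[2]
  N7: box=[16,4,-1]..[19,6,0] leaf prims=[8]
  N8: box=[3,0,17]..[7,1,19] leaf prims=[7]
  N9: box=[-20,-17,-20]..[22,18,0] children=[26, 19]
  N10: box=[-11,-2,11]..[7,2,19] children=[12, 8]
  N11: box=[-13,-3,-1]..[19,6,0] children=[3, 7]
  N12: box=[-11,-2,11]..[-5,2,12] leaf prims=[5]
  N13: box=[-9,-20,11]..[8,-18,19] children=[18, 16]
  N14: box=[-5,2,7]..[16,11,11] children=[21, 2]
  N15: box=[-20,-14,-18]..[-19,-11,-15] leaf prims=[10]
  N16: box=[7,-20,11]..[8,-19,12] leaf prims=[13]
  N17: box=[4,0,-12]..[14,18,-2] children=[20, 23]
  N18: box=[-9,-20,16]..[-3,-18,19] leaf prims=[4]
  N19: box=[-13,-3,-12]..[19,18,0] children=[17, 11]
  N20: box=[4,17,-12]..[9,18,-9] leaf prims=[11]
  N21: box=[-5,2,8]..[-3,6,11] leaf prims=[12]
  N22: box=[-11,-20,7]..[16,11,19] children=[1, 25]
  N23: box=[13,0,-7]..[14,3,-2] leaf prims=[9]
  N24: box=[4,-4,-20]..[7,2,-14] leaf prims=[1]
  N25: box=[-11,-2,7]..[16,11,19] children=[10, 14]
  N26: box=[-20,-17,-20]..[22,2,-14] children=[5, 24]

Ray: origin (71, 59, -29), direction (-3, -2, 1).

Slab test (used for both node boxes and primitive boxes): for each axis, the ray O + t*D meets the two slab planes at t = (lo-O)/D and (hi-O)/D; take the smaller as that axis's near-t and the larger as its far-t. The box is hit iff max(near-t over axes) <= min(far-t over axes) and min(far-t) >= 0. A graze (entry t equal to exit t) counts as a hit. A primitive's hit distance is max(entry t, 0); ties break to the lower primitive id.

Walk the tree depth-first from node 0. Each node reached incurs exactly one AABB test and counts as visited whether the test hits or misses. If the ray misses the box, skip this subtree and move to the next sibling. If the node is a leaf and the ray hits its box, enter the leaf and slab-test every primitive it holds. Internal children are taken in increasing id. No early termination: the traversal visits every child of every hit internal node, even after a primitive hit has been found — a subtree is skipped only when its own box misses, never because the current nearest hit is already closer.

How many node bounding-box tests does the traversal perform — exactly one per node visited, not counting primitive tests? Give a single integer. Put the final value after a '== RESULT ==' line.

Walk:
N0 x:[49/3,91/3] y:[41/2,79/2] z:[9,48] -> hit [41/2,91/3], descend [9, 22]
  N9 x:[49/3,91/3] y:[41/2,38] z:[9,29] -> hit [41/2,29], descend [19, 26]
    N19 x:[52/3,28] y:[41/2,31] z:[17,29] -> hit [41/2,28], descend [11, 17]
      N11 x:[52/3,28] y:[53/2,31] z:[28,29] -> hit [28,28], descend [3, 7]
        N3 x:[27,28] y:[28,31] z:[28,29] -> hit [28,28] leaf, test {P3@t=28}
        N7 x:[52/3,55/3] y:[53/2,55/2] z:[28,29] -> miss, prune
      N17 x:[19,67/3] y:[41/2,59/2] z:[17,27] -> hit [41/2,67/3], descend [20, 23]
        N20 x:[62/3,67/3] y:[41/2,21] z:[17,20] -> miss, prune
        N23 x:[19,58/3] y:[28,59/2] z:[22,27] -> miss, prune
    N26 x:[49/3,91/3] y:[57/2,38] z:[9,15] -> miss, prune
  N22 x:[55/3,82/3] y:[24,79/2] z:[36,48] -> miss, prune

order=[0, 9, 19, 11, 3, 7, 17, 20, 23, 26, 22]  |boxes|=11  |leaves|=1  hit=P3

== RESULT ==
11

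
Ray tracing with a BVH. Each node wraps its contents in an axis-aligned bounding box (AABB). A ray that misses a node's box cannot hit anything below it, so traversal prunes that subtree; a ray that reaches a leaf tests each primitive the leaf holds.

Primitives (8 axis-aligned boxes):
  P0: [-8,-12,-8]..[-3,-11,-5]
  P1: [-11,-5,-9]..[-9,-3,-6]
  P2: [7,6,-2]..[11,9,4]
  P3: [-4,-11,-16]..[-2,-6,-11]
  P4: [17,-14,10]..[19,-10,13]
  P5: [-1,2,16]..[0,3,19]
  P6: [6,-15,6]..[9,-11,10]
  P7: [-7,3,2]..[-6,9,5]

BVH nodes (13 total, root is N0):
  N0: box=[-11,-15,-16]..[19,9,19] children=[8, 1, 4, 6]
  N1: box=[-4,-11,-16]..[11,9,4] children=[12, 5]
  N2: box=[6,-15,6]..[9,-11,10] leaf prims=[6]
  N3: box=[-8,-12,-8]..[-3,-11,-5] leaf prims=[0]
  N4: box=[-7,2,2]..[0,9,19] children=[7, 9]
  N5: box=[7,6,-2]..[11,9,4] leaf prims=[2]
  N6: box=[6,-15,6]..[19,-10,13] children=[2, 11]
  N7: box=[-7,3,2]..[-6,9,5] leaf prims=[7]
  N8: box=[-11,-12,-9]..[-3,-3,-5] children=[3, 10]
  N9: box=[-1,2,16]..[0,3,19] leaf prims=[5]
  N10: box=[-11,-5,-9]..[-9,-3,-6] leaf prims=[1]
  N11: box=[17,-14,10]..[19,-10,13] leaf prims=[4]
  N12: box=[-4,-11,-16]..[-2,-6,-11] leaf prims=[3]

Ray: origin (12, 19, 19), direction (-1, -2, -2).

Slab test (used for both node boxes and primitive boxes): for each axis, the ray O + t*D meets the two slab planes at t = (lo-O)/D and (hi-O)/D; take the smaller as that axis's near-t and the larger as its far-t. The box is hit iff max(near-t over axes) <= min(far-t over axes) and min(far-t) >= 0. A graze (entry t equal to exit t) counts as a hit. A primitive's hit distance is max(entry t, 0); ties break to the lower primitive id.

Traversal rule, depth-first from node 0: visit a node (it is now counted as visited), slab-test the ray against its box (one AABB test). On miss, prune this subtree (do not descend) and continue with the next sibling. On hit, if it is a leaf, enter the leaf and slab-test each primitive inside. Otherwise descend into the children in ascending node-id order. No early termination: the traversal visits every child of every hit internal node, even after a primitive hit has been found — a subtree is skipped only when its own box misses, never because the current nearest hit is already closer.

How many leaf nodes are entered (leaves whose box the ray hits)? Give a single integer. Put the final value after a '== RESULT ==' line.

Walk:
N0 x:[-7,23] y:[5,17] z:[0,35/2] -> hit [5,17], descend [1, 4, 6, 8]
  N1 x:[1,16] y:[5,15] z:[15/2,35/2] -> hit [15/2,15], descend [5, 12]
    N5 x:[1,5] y:[5,13/2] z:[15/2,21/2] -> miss, prune
    N12 x:[14,16] y:[25/2,15] z:[15,35/2] -> hit [15,15] leaf, test {P3@t=15}
  N4 x:[12,19] y:[5,17/2] z:[0,17/2] -> miss, prune
  N6 x:[-7,6] y:[29/2,17] z:[3,13/2] -> miss, prune
  N8 x:[15,23] y:[11,31/2] z:[12,14] -> miss, prune

Summary -> nodes [0, 1, 5, 12, 4, 6, 8]; box-tests=7; leaf-entries=1; first=P3

== RESULT ==
1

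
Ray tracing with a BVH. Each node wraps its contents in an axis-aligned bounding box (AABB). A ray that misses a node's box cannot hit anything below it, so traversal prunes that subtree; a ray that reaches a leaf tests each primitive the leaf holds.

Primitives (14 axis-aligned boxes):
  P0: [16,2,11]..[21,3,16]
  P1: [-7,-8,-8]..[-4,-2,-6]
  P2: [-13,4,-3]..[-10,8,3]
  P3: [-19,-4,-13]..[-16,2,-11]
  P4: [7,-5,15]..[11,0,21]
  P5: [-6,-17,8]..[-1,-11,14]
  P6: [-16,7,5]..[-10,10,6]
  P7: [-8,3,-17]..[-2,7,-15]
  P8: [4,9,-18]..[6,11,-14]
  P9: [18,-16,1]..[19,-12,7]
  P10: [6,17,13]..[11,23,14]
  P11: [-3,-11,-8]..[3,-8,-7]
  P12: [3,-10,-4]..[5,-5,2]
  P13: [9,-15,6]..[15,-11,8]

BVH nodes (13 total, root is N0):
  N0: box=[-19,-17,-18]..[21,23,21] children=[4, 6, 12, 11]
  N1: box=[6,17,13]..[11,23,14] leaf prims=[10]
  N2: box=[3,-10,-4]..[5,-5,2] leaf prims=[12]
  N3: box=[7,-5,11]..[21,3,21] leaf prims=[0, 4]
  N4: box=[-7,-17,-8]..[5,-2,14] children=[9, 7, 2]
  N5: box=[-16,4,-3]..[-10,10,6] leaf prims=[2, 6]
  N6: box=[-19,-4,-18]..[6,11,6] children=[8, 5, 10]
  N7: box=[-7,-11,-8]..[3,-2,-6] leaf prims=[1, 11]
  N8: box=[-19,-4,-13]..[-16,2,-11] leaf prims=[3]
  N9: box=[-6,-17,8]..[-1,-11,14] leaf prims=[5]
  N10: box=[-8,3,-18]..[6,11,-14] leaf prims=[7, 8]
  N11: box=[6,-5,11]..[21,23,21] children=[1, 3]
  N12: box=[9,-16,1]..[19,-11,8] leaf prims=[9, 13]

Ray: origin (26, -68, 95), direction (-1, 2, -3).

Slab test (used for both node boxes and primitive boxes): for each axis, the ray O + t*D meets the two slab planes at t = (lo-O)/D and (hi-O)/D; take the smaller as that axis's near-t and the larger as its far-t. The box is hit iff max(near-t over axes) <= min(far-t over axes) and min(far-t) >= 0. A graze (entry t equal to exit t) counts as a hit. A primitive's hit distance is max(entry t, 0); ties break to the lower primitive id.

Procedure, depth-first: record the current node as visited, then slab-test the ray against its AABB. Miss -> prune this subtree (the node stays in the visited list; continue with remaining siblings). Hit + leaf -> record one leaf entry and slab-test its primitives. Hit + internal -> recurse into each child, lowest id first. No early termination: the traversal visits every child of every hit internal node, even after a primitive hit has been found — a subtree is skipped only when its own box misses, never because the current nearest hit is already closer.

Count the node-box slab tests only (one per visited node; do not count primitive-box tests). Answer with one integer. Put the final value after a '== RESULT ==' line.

Trace the traversal:
N0 x:[5,45] y:[51/2,91/2] z:[74/3,113/3] -> hit [51/2,113/3], descend [4, 6, 11, 12]
  N4 x:[21,33] y:[51/2,33] z:[27,103/3] -> hit [27,33], descend [2, 7, 9]
    N2 x:[21,23] y:[29,63/2] z:[31,33] -> miss, prune
    N7 x:[23,33] y:[57/2,33] z:[101/3,103/3] -> miss, prune
    N9 x:[27,32] y:[51/2,57/2] z:[27,29] -> hit [27,57/2] leaf, test {P5@t=27}
  N6 x:[20,45] y:[32,79/2] z:[89/3,113/3] -> hit [32,113/3], descend [5, 8, 10]
    N5 x:[36,42] y:[36,39] z:[89/3,98/3] -> miss, prune
    N8 x:[42,45] y:[32,35] z:[106/3,36] -> miss, prune
    N10 x:[20,34] y:[71/2,79/2] z:[109/3,113/3] -> miss, prune
  N11 x:[5,20] y:[63/2,91/2] z:[74/3,28] -> miss, prune
  N12 x:[7,17] y:[26,57/2] z:[29,94/3] -> miss, prune

Visited [0, 4, 2, 7, 9, 6, 5, 8, 10, 11, 12]. Tests: 11 box, 1 leaf. Nearest: P5.

== RESULT ==
11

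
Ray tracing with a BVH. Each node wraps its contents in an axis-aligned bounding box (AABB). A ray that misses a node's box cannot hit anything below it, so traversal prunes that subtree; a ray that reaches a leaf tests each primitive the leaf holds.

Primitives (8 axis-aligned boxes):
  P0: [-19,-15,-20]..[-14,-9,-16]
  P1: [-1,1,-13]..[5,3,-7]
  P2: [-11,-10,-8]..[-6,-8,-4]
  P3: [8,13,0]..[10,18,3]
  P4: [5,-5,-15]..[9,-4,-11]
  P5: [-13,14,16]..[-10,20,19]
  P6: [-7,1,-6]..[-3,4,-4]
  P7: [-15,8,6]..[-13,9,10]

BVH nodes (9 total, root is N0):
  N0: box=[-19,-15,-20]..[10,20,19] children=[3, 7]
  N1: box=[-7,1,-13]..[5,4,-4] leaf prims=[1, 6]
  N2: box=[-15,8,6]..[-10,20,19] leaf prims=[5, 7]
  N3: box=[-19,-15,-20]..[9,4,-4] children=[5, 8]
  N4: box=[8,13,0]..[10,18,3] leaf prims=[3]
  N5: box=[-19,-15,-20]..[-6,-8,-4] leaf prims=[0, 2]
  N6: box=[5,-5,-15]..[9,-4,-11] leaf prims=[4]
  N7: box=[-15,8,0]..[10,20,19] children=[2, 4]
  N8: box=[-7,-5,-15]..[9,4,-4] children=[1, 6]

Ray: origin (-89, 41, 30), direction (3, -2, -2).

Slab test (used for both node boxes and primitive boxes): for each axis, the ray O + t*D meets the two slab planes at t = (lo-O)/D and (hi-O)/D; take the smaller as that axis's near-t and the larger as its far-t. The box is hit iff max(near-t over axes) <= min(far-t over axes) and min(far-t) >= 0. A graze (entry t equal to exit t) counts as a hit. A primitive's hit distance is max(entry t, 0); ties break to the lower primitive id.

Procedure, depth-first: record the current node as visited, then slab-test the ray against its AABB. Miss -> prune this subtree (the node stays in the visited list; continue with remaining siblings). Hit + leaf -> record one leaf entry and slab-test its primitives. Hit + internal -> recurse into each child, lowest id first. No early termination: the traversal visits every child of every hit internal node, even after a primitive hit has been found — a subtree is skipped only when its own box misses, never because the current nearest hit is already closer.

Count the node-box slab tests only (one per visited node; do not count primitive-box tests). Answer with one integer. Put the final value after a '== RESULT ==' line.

Traverse from the root:
N0 x:[70/3,33] y:[21/2,28] z:[11/2,25] -> hit [70/3,25], descend [3, 7]
  N3 x:[70/3,98/3] y:[37/2,28] z:[17,25] -> hit [70/3,25], descend [5, 8]
    N5 x:[70/3,83/3] y:[49/2,28] z:[17,25] -> hit [49/2,25] leaf, test {P0@t=25, P2(miss)}
    N8 x:[82/3,98/3] y:[37/2,23] z:[17,45/2] -> miss, prune
  N7 x:[74/3,33] y:[21/2,33/2] z:[11/2,15] -> miss, prune

Visited [0, 3, 5, 8, 7]. Tests: 5 box, 1 leaf. Nearest: P0.

== RESULT ==
5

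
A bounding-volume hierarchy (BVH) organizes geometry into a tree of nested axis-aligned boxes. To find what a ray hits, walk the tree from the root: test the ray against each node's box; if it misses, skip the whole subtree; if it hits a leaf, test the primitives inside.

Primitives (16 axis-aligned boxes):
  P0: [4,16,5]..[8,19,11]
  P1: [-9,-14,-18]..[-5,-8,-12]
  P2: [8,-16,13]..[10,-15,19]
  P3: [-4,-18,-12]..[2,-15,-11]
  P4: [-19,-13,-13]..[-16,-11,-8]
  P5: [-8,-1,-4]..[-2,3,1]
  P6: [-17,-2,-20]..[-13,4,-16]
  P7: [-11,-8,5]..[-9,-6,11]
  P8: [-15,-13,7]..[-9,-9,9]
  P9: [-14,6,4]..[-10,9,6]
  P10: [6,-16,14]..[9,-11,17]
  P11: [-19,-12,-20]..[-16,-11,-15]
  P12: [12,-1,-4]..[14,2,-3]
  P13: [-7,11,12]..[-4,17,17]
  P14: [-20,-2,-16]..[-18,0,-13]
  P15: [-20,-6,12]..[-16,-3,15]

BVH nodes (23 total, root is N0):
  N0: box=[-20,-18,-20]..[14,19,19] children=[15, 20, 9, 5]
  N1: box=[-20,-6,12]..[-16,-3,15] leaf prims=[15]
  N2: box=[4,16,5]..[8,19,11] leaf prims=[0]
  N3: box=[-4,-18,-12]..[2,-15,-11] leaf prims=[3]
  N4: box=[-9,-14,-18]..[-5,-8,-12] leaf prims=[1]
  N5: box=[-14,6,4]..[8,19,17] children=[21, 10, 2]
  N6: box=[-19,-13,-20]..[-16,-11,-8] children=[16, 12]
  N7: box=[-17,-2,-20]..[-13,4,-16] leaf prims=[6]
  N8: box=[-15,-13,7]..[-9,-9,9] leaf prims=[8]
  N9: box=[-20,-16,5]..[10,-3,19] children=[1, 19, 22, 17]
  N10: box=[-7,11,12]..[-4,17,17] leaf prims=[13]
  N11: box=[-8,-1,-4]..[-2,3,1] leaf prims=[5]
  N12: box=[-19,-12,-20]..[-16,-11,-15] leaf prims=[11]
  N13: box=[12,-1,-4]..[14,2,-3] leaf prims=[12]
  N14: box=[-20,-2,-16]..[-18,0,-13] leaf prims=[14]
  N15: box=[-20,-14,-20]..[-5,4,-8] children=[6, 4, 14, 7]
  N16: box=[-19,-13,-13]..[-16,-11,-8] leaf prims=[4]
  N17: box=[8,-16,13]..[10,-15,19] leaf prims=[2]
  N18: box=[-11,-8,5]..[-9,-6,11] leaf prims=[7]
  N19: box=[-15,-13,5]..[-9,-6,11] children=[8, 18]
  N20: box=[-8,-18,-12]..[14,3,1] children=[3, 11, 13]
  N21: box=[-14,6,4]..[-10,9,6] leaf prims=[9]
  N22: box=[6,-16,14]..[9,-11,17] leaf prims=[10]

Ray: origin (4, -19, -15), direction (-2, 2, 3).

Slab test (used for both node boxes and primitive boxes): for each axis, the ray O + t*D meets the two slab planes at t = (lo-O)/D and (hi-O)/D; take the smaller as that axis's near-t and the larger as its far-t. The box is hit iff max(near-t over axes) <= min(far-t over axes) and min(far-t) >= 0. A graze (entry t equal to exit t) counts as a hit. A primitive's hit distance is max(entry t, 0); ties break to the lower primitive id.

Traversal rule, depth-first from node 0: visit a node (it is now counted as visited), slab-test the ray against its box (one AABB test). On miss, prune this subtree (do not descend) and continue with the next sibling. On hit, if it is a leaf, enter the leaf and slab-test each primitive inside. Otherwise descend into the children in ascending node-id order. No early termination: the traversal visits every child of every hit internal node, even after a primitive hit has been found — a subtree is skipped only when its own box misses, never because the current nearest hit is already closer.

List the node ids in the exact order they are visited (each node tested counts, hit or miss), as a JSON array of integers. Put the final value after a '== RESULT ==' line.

Traverse from the root:
N0 x:[-5,12] y:[1/2,19] z:[-5/3,34/3] -> hit [1/2,34/3], descend [5, 9, 15, 20]
  N5 x:[-2,9] y:[25/2,19] z:[19/3,32/3] -> miss, prune
  N9 x:[-3,12] y:[3/2,8] z:[20/3,34/3] -> hit [20/3,8], descend [1, 17, 19, 22]
    N1 x:[10,12] y:[13/2,8] z:[9,10] -> miss, prune
    N17 x:[-3,-2] y:[3/2,2] z:[28/3,34/3] -> miss, prune
    N19 x:[13/2,19/2] y:[3,13/2] z:[20/3,26/3] -> miss, prune
    N22 x:[-5/2,-1] y:[3/2,4] z:[29/3,32/3] -> miss, prune
  N15 x:[9/2,12] y:[5/2,23/2] z:[-5/3,7/3] -> miss, prune
  N20 x:[-5,6] y:[1/2,11] z:[1,16/3] -> hit [1,16/3], descend [3, 11, 13]
    N3 x:[1,4] y:[1/2,2] z:[1,4/3] -> hit [1,4/3] leaf, test {P3@t=1}
    N11 x:[3,6] y:[9,11] z:[11/3,16/3] -> miss, prune
    N13 x:[-5,-4] y:[9,21/2] z:[11/3,4] -> miss, prune

order=[0, 5, 9, 1, 17, 19, 22, 15, 20, 3, 11, 13]  |boxes|=12  |leaves|=1  hit=P3

== RESULT ==
[0, 5, 9, 1, 17, 19, 22, 15, 20, 3, 11, 13]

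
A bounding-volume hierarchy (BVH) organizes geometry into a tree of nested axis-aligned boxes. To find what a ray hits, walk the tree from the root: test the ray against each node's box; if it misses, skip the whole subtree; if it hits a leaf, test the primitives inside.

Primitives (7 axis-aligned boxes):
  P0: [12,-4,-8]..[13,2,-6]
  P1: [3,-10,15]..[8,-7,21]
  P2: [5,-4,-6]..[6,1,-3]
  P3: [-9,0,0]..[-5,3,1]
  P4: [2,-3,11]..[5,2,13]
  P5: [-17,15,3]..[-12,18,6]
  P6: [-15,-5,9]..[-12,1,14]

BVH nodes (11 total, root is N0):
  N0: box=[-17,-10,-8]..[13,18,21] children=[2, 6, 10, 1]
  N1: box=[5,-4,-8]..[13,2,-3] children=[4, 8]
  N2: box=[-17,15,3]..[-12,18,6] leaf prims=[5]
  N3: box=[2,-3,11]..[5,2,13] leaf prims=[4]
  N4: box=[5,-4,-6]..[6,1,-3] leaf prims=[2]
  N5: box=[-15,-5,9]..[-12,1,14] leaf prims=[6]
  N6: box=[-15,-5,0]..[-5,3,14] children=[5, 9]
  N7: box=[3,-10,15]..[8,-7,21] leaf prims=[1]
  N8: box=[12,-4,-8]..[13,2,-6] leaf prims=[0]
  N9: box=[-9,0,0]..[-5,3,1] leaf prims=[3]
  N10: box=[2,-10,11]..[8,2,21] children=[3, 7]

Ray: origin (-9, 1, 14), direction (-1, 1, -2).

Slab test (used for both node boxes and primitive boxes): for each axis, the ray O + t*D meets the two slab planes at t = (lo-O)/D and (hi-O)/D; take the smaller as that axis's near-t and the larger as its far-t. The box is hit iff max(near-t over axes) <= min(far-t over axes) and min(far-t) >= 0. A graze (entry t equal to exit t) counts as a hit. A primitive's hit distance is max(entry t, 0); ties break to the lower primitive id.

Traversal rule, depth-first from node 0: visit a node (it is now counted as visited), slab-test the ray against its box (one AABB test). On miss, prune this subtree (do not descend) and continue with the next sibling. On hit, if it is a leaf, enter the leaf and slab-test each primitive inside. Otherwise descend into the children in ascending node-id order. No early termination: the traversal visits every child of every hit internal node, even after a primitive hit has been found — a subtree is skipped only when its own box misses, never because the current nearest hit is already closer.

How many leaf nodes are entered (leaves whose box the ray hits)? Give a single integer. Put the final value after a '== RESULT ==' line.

Walk:
N0 x:[-22,8] y:[-11,17] z:[-7/2,11] -> hit [-7/2,8], descend [1, 2, 6, 10]
  N1 x:[-22,-14] y:[-5,1] z:[17/2,11] -> miss, prune
  N2 x:[3,8] y:[14,17] z:[4,11/2] -> miss, prune
  N6 x:[-4,6] y:[-6,2] z:[0,7] -> hit [0,2], descend [5, 9]
    N5 x:[3,6] y:[-6,0] z:[0,5/2] -> miss, prune
    N9 x:[-4,0] y:[-1,2] z:[13/2,7] -> miss, prune
  N10 x:[-17,-11] y:[-11,1] z:[-7/2,3/2] -> miss, prune

Visited [0, 1, 2, 6, 5, 9, 10]. Tests: 7 box, 0 leaf. Nearest: miss.

== RESULT ==
0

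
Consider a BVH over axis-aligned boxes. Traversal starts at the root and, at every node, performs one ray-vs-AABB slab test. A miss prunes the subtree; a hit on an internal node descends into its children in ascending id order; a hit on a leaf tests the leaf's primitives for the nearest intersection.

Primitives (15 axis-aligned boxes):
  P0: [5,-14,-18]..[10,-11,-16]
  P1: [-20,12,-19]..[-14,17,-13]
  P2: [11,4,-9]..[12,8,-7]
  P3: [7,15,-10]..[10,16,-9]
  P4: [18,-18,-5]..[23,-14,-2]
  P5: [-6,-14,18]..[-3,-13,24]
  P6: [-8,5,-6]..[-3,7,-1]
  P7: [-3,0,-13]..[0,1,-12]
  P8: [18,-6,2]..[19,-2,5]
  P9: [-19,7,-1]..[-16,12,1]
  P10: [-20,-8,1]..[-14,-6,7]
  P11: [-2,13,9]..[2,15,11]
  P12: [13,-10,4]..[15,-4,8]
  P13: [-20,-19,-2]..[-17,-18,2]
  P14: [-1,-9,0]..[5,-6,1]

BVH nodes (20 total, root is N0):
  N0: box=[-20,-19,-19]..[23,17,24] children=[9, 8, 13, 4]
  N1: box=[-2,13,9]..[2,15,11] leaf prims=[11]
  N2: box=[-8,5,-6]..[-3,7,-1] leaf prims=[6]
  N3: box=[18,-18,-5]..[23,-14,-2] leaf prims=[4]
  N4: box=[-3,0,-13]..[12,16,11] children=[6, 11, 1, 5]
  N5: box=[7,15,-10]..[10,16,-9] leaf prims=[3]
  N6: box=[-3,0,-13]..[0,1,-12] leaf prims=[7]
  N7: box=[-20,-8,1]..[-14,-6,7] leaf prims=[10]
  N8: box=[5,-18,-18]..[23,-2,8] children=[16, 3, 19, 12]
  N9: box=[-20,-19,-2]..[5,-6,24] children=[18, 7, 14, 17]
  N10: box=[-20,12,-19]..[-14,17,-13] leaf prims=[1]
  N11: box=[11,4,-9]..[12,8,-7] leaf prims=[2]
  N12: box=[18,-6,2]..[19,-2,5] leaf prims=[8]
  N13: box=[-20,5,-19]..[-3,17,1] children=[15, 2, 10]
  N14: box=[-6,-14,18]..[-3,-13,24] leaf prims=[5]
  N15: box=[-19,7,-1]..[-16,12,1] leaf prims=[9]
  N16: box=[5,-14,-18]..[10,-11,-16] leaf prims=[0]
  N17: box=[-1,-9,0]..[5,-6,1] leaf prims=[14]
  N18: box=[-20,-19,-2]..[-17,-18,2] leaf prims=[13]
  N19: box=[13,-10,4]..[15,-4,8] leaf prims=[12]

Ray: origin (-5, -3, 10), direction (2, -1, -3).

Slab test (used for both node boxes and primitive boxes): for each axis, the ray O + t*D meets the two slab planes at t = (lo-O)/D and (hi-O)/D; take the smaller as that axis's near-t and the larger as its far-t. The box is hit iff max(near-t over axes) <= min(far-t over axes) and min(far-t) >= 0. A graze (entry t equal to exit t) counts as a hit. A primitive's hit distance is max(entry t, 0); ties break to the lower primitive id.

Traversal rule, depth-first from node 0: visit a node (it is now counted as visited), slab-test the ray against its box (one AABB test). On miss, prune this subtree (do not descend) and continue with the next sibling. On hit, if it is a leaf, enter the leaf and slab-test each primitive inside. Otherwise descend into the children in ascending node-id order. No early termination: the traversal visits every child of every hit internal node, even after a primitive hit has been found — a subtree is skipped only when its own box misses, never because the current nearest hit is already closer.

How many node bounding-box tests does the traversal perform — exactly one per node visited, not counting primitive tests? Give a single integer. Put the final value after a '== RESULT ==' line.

Walk:
N0 x:[-15/2,14] y:[-20,16] z:[-14/3,29/3] -> hit [-14/3,29/3], descend [4, 8, 9, 13]
  N4 x:[1,17/2] y:[-19,-3] z:[-1/3,23/3] -> miss, prune
  N8 x:[5,14] y:[-1,15] z:[2/3,28/3] -> hit [5,28/3], descend [3, 12, 16, 19]
    N3 x:[23/2,14] y:[11,15] z:[4,5] -> miss, prune
    N12 x:[23/2,12] y:[-1,3] z:[5/3,8/3] -> miss, prune
    N16 x:[5,15/2] y:[8,11] z:[26/3,28/3] -> miss, prune
    N19 x:[9,10] y:[1,7] z:[2/3,2] -> miss, prune
  N9 x:[-15/2,5] y:[3,16] z:[-14/3,4] -> hit [3,4], descend [7, 14, 17, 18]
    N7 x:[-15/2,-9/2] y:[3,5] z:[1,3] -> miss, prune
    N14 x:[-1/2,1] y:[10,11] z:[-14/3,-8/3] -> miss, prune
    N17 x:[2,5] y:[3,6] z:[3,10/3] -> hit [3,10/3] leaf, test {P14@t=3}
    N18 x:[-15/2,-6] y:[15,16] z:[8/3,4] -> miss, prune
  N13 x:[-15/2,1] y:[-20,-8] z:[3,29/3] -> miss, prune

13 AABB tests over nodes [0, 4, 8, 3, 12, 16, 19, 9, 7, 14, 17, 18, 13]; 1 leaf entered; closest P14.

== RESULT ==
13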